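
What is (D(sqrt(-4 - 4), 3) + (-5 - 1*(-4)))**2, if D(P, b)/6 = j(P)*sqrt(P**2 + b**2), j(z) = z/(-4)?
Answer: -17 + 6*I*sqrt(2) ≈ -17.0 + 8.4853*I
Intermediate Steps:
j(z) = -z/4 (j(z) = z*(-1/4) = -z/4)
D(P, b) = -3*P*sqrt(P**2 + b**2)/2 (D(P, b) = 6*((-P/4)*sqrt(P**2 + b**2)) = 6*(-P*sqrt(P**2 + b**2)/4) = -3*P*sqrt(P**2 + b**2)/2)
(D(sqrt(-4 - 4), 3) + (-5 - 1*(-4)))**2 = (-3*sqrt(-4 - 4)*sqrt((sqrt(-4 - 4))**2 + 3**2)/2 + (-5 - 1*(-4)))**2 = (-3*sqrt(-8)*sqrt((sqrt(-8))**2 + 9)/2 + (-5 + 4))**2 = (-3*2*I*sqrt(2)*sqrt((2*I*sqrt(2))**2 + 9)/2 - 1)**2 = (-3*2*I*sqrt(2)*sqrt(-8 + 9)/2 - 1)**2 = (-3*2*I*sqrt(2)*sqrt(1)/2 - 1)**2 = (-3/2*2*I*sqrt(2)*1 - 1)**2 = (-3*I*sqrt(2) - 1)**2 = (-1 - 3*I*sqrt(2))**2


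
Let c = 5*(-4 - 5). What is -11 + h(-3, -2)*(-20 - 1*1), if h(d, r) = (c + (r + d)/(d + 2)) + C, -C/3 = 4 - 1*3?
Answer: 892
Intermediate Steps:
c = -45 (c = 5*(-9) = -45)
C = -3 (C = -3*(4 - 1*3) = -3*(4 - 3) = -3*1 = -3)
h(d, r) = -48 + (d + r)/(2 + d) (h(d, r) = (-45 + (r + d)/(d + 2)) - 3 = (-45 + (d + r)/(2 + d)) - 3 = -48 + (d + r)/(2 + d))
-11 + h(-3, -2)*(-20 - 1*1) = -11 + ((-96 - 2 - 47*(-3))/(2 - 3))*(-20 - 1*1) = -11 + ((-96 - 2 + 141)/(-1))*(-20 - 1) = -11 - 1*43*(-21) = -11 - 43*(-21) = -11 + 903 = 892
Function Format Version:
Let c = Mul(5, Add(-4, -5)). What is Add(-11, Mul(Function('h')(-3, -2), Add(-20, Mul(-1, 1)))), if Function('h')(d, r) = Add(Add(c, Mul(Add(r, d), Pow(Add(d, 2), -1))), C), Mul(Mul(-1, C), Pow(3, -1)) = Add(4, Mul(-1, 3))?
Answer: 892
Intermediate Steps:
c = -45 (c = Mul(5, -9) = -45)
C = -3 (C = Mul(-3, Add(4, Mul(-1, 3))) = Mul(-3, Add(4, -3)) = Mul(-3, 1) = -3)
Function('h')(d, r) = Add(-48, Mul(Pow(Add(2, d), -1), Add(d, r))) (Function('h')(d, r) = Add(Add(-45, Mul(Add(r, d), Pow(Add(d, 2), -1))), -3) = Add(Add(-45, Mul(Add(d, r), Pow(Add(2, d), -1))), -3) = Add(Add(-45, Mul(Pow(Add(2, d), -1), Add(d, r))), -3) = Add(-48, Mul(Pow(Add(2, d), -1), Add(d, r))))
Add(-11, Mul(Function('h')(-3, -2), Add(-20, Mul(-1, 1)))) = Add(-11, Mul(Mul(Pow(Add(2, -3), -1), Add(-96, -2, Mul(-47, -3))), Add(-20, Mul(-1, 1)))) = Add(-11, Mul(Mul(Pow(-1, -1), Add(-96, -2, 141)), Add(-20, -1))) = Add(-11, Mul(Mul(-1, 43), -21)) = Add(-11, Mul(-43, -21)) = Add(-11, 903) = 892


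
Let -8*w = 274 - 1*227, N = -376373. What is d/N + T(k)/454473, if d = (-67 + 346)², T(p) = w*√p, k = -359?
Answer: -77841/376373 - 47*I*√359/3635784 ≈ -0.20682 - 0.00024493*I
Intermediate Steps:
w = -47/8 (w = -(274 - 1*227)/8 = -(274 - 227)/8 = -⅛*47 = -47/8 ≈ -5.8750)
T(p) = -47*√p/8
d = 77841 (d = 279² = 77841)
d/N + T(k)/454473 = 77841/(-376373) - 47*I*√359/8/454473 = 77841*(-1/376373) - 47*I*√359/8*(1/454473) = -77841/376373 - 47*I*√359/8*(1/454473) = -77841/376373 - 47*I*√359/3635784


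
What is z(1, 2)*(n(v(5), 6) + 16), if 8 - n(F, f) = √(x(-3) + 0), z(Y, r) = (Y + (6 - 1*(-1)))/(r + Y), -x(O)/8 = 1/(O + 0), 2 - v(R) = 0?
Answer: 64 - 16*√6/9 ≈ 59.645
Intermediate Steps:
v(R) = 2 (v(R) = 2 - 1*0 = 2 + 0 = 2)
x(O) = -8/O (x(O) = -8/(O + 0) = -8/O)
z(Y, r) = (7 + Y)/(Y + r) (z(Y, r) = (Y + (6 + 1))/(Y + r) = (Y + 7)/(Y + r) = (7 + Y)/(Y + r))
n(F, f) = 8 - 2*√6/3 (n(F, f) = 8 - √(-8/(-3) + 0) = 8 - √(-8*(-⅓) + 0) = 8 - √(8/3 + 0) = 8 - √(8/3) = 8 - 2*√6/3)
z(1, 2)*(n(v(5), 6) + 16) = ((7 + 1)/(1 + 2))*((8 - 2*√6/3) + 16) = (8/3)*(24 - 2*√6/3) = ((⅓)*8)*(24 - 2*√6/3) = 8*(24 - 2*√6/3)/3 = 64 - 16*√6/9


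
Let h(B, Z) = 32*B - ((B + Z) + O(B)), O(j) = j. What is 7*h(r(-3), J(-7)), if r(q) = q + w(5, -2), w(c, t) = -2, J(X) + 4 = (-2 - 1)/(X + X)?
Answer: -2047/2 ≈ -1023.5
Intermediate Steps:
J(X) = -4 - 3/(2*X) (J(X) = -4 + (-2 - 1)/(X + X) = -4 - 3*1/(2*X) = -4 - 3/(2*X))
r(q) = -2 + q (r(q) = q - 2 = -2 + q)
h(B, Z) = -Z + 30*B (h(B, Z) = 32*B - ((B + Z) + B) = 32*B - (Z + 2*B) = 32*B + (-Z - 2*B) = -Z + 30*B)
7*h(r(-3), J(-7)) = 7*(-(-4 - 3/2/(-7)) + 30*(-2 - 3)) = 7*(-(-4 - 3/2*(-1/7)) + 30*(-5)) = 7*(-(-4 + 3/14) - 150) = 7*(-1*(-53/14) - 150) = 7*(53/14 - 150) = 7*(-2047/14) = -2047/2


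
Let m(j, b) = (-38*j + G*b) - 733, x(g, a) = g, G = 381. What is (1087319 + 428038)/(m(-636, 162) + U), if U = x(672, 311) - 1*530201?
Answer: -505119/148124 ≈ -3.4101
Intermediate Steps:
m(j, b) = -733 - 38*j + 381*b (m(j, b) = (-38*j + 381*b) - 733 = -733 - 38*j + 381*b)
U = -529529 (U = 672 - 1*530201 = 672 - 530201 = -529529)
(1087319 + 428038)/(m(-636, 162) + U) = (1087319 + 428038)/((-733 - 38*(-636) + 381*162) - 529529) = 1515357/((-733 + 24168 + 61722) - 529529) = 1515357/(85157 - 529529) = 1515357/(-444372) = 1515357*(-1/444372) = -505119/148124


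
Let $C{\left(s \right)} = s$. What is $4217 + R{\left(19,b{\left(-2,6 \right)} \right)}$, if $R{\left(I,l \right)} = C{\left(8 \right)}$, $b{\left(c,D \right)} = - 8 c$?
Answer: $4225$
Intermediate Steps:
$R{\left(I,l \right)} = 8$
$4217 + R{\left(19,b{\left(-2,6 \right)} \right)} = 4217 + 8 = 4225$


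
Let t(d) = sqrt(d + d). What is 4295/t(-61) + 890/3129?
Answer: 890/3129 - 4295*I*sqrt(122)/122 ≈ 0.28444 - 388.85*I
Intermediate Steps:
t(d) = sqrt(2)*sqrt(d) (t(d) = sqrt(2*d) = sqrt(2)*sqrt(d))
4295/t(-61) + 890/3129 = 4295/((sqrt(2)*sqrt(-61))) + 890/3129 = 4295/((sqrt(2)*(I*sqrt(61)))) + 890*(1/3129) = 4295/((I*sqrt(122))) + 890/3129 = 4295*(-I*sqrt(122)/122) + 890/3129 = -4295*I*sqrt(122)/122 + 890/3129 = 890/3129 - 4295*I*sqrt(122)/122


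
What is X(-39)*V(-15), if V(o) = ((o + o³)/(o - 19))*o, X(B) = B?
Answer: 991575/17 ≈ 58328.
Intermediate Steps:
V(o) = o*(o + o³)/(-19 + o) (V(o) = ((o + o³)/(-19 + o))*o = o*(o + o³)/(-19 + o))
X(-39)*V(-15) = -39*((-15)² + (-15)⁴)/(-19 - 15) = -39*(225 + 50625)/(-34) = -(-39)*50850/34 = -39*(-25425/17) = 991575/17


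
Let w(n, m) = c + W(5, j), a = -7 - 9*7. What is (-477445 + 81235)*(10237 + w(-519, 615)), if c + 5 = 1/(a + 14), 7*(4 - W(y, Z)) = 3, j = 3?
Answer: -113552003055/28 ≈ -4.0554e+9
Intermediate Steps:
W(y, Z) = 25/7 (W(y, Z) = 4 - ⅐*3 = 4 - 3/7 = 25/7)
a = -70 (a = -7 - 63 = -70)
c = -281/56 (c = -5 + 1/(-70 + 14) = -5 + 1/(-56) = -5 - 1/56 = -281/56 ≈ -5.0179)
w(n, m) = -81/56 (w(n, m) = -281/56 + 25/7 = -81/56)
(-477445 + 81235)*(10237 + w(-519, 615)) = (-477445 + 81235)*(10237 - 81/56) = -396210*573191/56 = -113552003055/28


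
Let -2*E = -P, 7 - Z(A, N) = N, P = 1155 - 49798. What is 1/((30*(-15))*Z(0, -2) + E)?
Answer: -2/56743 ≈ -3.5247e-5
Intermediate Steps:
P = -48643
Z(A, N) = 7 - N
E = -48643/2 (E = -(-1)*(-48643)/2 = -½*48643 = -48643/2 ≈ -24322.)
1/((30*(-15))*Z(0, -2) + E) = 1/((30*(-15))*(7 - 1*(-2)) - 48643/2) = 1/(-450*(7 + 2) - 48643/2) = 1/(-450*9 - 48643/2) = 1/(-4050 - 48643/2) = 1/(-56743/2) = -2/56743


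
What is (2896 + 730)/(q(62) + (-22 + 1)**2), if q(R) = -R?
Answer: 3626/379 ≈ 9.5673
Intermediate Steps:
(2896 + 730)/(q(62) + (-22 + 1)**2) = (2896 + 730)/(-1*62 + (-22 + 1)**2) = 3626/(-62 + (-21)**2) = 3626/(-62 + 441) = 3626/379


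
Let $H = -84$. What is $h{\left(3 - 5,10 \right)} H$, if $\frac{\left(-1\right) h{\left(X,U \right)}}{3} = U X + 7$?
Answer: $-3276$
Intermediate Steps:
$h{\left(X,U \right)} = -21 - 3 U X$ ($h{\left(X,U \right)} = - 3 \left(U X + 7\right) = - 3 \left(7 + U X\right) = -21 - 3 U X$)
$h{\left(3 - 5,10 \right)} H = \left(-21 - 30 \left(3 - 5\right)\right) \left(-84\right) = \left(-21 - 30 \left(-2\right)\right) \left(-84\right) = \left(-21 + 60\right) \left(-84\right) = 39 \left(-84\right) = -3276$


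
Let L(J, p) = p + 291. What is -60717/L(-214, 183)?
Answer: -20239/158 ≈ -128.09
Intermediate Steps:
L(J, p) = 291 + p
-60717/L(-214, 183) = -60717/(291 + 183) = -60717/474 = -60717*1/474 = -20239/158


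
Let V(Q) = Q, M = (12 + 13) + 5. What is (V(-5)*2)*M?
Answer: -300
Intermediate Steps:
M = 30 (M = 25 + 5 = 30)
(V(-5)*2)*M = -5*2*30 = -10*30 = -300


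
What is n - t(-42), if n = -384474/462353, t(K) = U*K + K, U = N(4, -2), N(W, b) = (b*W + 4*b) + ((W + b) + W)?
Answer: -175153908/462353 ≈ -378.83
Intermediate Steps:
N(W, b) = 2*W + 5*b + W*b (N(W, b) = (W*b + 4*b) + (b + 2*W) = (4*b + W*b) + (b + 2*W) = 2*W + 5*b + W*b)
U = -10 (U = 2*4 + 5*(-2) + 4*(-2) = 8 - 10 - 8 = -10)
t(K) = -9*K (t(K) = -10*K + K = -9*K)
n = -384474/462353 (n = -384474*1/462353 = -384474/462353 ≈ -0.83156)
n - t(-42) = -384474/462353 - (-9)*(-42) = -384474/462353 - 1*378 = -384474/462353 - 378 = -175153908/462353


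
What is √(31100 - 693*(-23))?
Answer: √47039 ≈ 216.88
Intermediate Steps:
√(31100 - 693*(-23)) = √(31100 + 15939) = √47039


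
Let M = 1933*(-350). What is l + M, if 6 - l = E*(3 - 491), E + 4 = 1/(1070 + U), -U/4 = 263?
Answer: -6106220/9 ≈ -6.7847e+5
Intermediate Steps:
U = -1052 (U = -4*263 = -1052)
E = -71/18 (E = -4 + 1/(1070 - 1052) = -4 + 1/18 = -71/18 ≈ -3.9444)
l = -17270/9 (l = 6 - (-71)*(3 - 491)/18 = 6 - (-71)*(-488)/18 = 6 - 1*17324/9 = 6 - 17324/9 = -17270/9 ≈ -1918.9)
M = -676550
l + M = -17270/9 - 676550 = -6106220/9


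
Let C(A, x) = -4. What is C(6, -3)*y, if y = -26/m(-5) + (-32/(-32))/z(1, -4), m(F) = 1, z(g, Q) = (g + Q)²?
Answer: 932/9 ≈ 103.56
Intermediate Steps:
z(g, Q) = (Q + g)²
y = -233/9 (y = -26/1 + (-32/(-32))/((-4 + 1)²) = -26*1 + (-32*(-1/32))/((-3)²) = -26 + 1/9 = -26 + 1*(⅑) = -26 + ⅑ = -233/9 ≈ -25.889)
C(6, -3)*y = -4*(-233/9) = 932/9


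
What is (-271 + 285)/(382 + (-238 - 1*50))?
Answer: 7/47 ≈ 0.14894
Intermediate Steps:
(-271 + 285)/(382 + (-238 - 1*50)) = 14/(382 + (-238 - 50)) = 14/(382 - 288) = 14/94 = 14*(1/94) = 7/47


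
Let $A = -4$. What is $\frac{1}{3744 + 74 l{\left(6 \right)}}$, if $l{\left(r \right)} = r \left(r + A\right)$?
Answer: $\frac{1}{4632} \approx 0.00021589$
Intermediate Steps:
$l{\left(r \right)} = r \left(-4 + r\right)$ ($l{\left(r \right)} = r \left(r - 4\right) = r \left(-4 + r\right)$)
$\frac{1}{3744 + 74 l{\left(6 \right)}} = \frac{1}{3744 + 74 \cdot 6 \left(-4 + 6\right)} = \frac{1}{3744 + 74 \cdot 6 \cdot 2} = \frac{1}{3744 + 74 \cdot 12} = \frac{1}{3744 + 888} = \frac{1}{4632}$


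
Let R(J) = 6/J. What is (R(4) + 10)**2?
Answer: 529/4 ≈ 132.25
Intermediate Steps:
(R(4) + 10)**2 = (6/4 + 10)**2 = (6*(1/4) + 10)**2 = (3/2 + 10)**2 = (23/2)**2 = 529/4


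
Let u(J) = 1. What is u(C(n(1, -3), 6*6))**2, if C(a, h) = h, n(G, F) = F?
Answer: 1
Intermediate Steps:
u(C(n(1, -3), 6*6))**2 = 1**2 = 1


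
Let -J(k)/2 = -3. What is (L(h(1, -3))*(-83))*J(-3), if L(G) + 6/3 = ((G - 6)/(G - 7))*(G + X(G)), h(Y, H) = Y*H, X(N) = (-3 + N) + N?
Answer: 31872/5 ≈ 6374.4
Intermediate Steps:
J(k) = 6 (J(k) = -2*(-3) = 6)
X(N) = -3 + 2*N
h(Y, H) = H*Y
L(G) = -2 + (-6 + G)*(-3 + 3*G)/(-7 + G) (L(G) = -2 + ((G - 6)/(G - 7))*(G + (-3 + 2*G)) = -2 + ((-6 + G)/(-7 + G))*(-3 + 3*G) = -2 + (-6 + G)*(-3 + 3*G)/(-7 + G))
(L(h(1, -3))*(-83))*J(-3) = (((32 - (-69) + 3*(-3*1)²)/(-7 - 3*1))*(-83))*6 = (((32 - 23*(-3) + 3*(-3)²)/(-7 - 3))*(-83))*6 = (((32 + 69 + 3*9)/(-10))*(-83))*6 = (-(32 + 69 + 27)/10*(-83))*6 = (-⅒*128*(-83))*6 = -64/5*(-83)*6 = (5312/5)*6 = 31872/5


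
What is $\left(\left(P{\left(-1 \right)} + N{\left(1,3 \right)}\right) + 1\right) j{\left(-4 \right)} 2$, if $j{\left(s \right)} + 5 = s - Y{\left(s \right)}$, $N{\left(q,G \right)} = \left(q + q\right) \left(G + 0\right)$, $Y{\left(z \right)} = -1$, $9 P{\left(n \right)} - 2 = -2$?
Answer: $-112$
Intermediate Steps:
$P{\left(n \right)} = 0$ ($P{\left(n \right)} = \frac{2}{9} + \frac{1}{9} \left(-2\right) = \frac{2}{9} - \frac{2}{9} = 0$)
$N{\left(q,G \right)} = 2 G q$ ($N{\left(q,G \right)} = 2 q G = 2 G q$)
$j{\left(s \right)} = -4 + s$ ($j{\left(s \right)} = -5 + \left(s - -1\right) = -5 + \left(s + 1\right) = -5 + \left(1 + s\right) = -4 + s$)
$\left(\left(P{\left(-1 \right)} + N{\left(1,3 \right)}\right) + 1\right) j{\left(-4 \right)} 2 = \left(\left(0 + 2 \cdot 3 \cdot 1\right) + 1\right) \left(-4 - 4\right) 2 = \left(\left(0 + 6\right) + 1\right) \left(-8\right) 2 = \left(6 + 1\right) \left(-8\right) 2 = 7 \left(-8\right) 2 = \left(-56\right) 2 = -112$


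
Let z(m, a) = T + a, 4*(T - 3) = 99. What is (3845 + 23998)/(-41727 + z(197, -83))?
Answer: -111372/167129 ≈ -0.66638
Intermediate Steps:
T = 111/4 (T = 3 + (¼)*99 = 3 + 99/4 = 111/4 ≈ 27.750)
z(m, a) = 111/4 + a
(3845 + 23998)/(-41727 + z(197, -83)) = (3845 + 23998)/(-41727 + (111/4 - 83)) = 27843/(-41727 - 221/4) = 27843/(-167129/4) = 27843*(-4/167129) = -111372/167129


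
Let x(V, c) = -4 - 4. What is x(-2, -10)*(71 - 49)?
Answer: -176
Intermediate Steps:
x(V, c) = -8
x(-2, -10)*(71 - 49) = -8*(71 - 49) = -8*22 = -176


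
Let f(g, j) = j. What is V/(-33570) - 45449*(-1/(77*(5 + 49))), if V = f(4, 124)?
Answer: 84733741/7754670 ≈ 10.927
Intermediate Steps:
V = 124
V/(-33570) - 45449*(-1/(77*(5 + 49))) = 124/(-33570) - 45449*(-1/(77*(5 + 49))) = 124*(-1/33570) - 45449/((-77*54)) = -62/16785 - 45449/(-4158) = -62/16785 - 45449*(-1/4158) = -62/16785 + 45449/4158 = 84733741/7754670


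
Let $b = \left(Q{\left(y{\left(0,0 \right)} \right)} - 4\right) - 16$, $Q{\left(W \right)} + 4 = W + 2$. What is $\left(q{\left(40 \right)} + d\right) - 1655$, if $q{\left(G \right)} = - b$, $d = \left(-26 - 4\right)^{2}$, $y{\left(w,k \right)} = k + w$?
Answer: $-733$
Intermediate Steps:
$Q{\left(W \right)} = -2 + W$ ($Q{\left(W \right)} = -4 + \left(W + 2\right) = -4 + \left(2 + W\right) = -2 + W$)
$b = -22$ ($b = \left(\left(-2 + \left(0 + 0\right)\right) - 4\right) - 16 = \left(\left(-2 + 0\right) - 4\right) - 16 = \left(-2 - 4\right) - 16 = -6 - 16 = -22$)
$d = 900$ ($d = \left(-30\right)^{2} = 900$)
$q{\left(G \right)} = 22$ ($q{\left(G \right)} = \left(-1\right) \left(-22\right) = 22$)
$\left(q{\left(40 \right)} + d\right) - 1655 = \left(22 + 900\right) - 1655 = 922 - 1655 = -733$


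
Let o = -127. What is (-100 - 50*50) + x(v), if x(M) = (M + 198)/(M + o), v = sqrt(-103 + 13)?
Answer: -42194456/16219 - 975*I*sqrt(10)/16219 ≈ -2601.5 - 0.1901*I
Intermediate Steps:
v = 3*I*sqrt(10) (v = sqrt(-90) = 3*I*sqrt(10) ≈ 9.4868*I)
x(M) = (198 + M)/(-127 + M) (x(M) = (M + 198)/(M - 127) = (198 + M)/(-127 + M))
(-100 - 50*50) + x(v) = (-100 - 50*50) + (198 + 3*I*sqrt(10))/(-127 + 3*I*sqrt(10)) = (-100 - 2500) + (198 + 3*I*sqrt(10))/(-127 + 3*I*sqrt(10)) = -2600 + (198 + 3*I*sqrt(10))/(-127 + 3*I*sqrt(10))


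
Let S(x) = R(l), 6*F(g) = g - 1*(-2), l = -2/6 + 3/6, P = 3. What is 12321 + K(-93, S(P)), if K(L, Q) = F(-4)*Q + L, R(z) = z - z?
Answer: 12228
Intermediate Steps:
l = ⅙ (l = -2*⅙ + 3*(⅙) = -⅓ + ½ = ⅙ ≈ 0.16667)
F(g) = ⅓ + g/6 (F(g) = (g - 1*(-2))/6 = (g + 2)/6 = (2 + g)/6 = ⅓ + g/6)
R(z) = 0
S(x) = 0
K(L, Q) = L - Q/3 (K(L, Q) = (⅓ + (⅙)*(-4))*Q + L = (⅓ - ⅔)*Q + L = -Q/3 + L = L - Q/3)
12321 + K(-93, S(P)) = 12321 + (-93 - ⅓*0) = 12321 + (-93 + 0) = 12321 - 93 = 12228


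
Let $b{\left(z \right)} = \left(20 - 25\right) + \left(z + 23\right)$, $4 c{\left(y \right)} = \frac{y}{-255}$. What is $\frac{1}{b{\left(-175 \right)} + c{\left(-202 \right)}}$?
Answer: $- \frac{510}{79969} \approx -0.0063775$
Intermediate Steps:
$c{\left(y \right)} = - \frac{y}{1020}$ ($c{\left(y \right)} = \frac{y \frac{1}{-255}}{4} = \frac{y \left(- \frac{1}{255}\right)}{4} = \frac{\left(- \frac{1}{255}\right) y}{4} = - \frac{y}{1020}$)
$b{\left(z \right)} = 18 + z$ ($b{\left(z \right)} = -5 + \left(23 + z\right) = 18 + z$)
$\frac{1}{b{\left(-175 \right)} + c{\left(-202 \right)}} = \frac{1}{\left(18 - 175\right) - - \frac{101}{510}} = \frac{1}{-157 + \frac{101}{510}} = \frac{1}{- \frac{79969}{510}} = - \frac{510}{79969}$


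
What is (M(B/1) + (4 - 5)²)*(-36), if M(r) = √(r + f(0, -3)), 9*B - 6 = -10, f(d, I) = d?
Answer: -36 - 24*I ≈ -36.0 - 24.0*I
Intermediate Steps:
B = -4/9 (B = ⅔ + (⅑)*(-10) = ⅔ - 10/9 = -4/9 ≈ -0.44444)
M(r) = √r (M(r) = √(r + 0) = √r)
(M(B/1) + (4 - 5)²)*(-36) = (√(-4/9/1) + (4 - 5)²)*(-36) = (√(-4/9*1) + (-1)²)*(-36) = (√(-4/9) + 1)*(-36) = (2*I/3 + 1)*(-36) = (1 + 2*I/3)*(-36) = -36 - 24*I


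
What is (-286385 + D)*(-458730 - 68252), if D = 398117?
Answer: -58880752824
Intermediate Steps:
(-286385 + D)*(-458730 - 68252) = (-286385 + 398117)*(-458730 - 68252) = 111732*(-526982) = -58880752824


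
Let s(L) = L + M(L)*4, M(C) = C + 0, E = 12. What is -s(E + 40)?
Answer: -260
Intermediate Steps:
M(C) = C
s(L) = 5*L (s(L) = L + L*4 = L + 4*L = 5*L)
-s(E + 40) = -5*(12 + 40) = -5*52 = -1*260 = -260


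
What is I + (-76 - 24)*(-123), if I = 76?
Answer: 12376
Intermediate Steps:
I + (-76 - 24)*(-123) = 76 + (-76 - 24)*(-123) = 76 - 100*(-123) = 76 + 12300 = 12376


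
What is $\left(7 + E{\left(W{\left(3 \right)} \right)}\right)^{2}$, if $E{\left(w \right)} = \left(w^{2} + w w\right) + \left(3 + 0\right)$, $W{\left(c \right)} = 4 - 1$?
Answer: $784$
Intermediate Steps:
$W{\left(c \right)} = 3$
$E{\left(w \right)} = 3 + 2 w^{2}$ ($E{\left(w \right)} = \left(w^{2} + w^{2}\right) + 3 = 2 w^{2} + 3 = 3 + 2 w^{2}$)
$\left(7 + E{\left(W{\left(3 \right)} \right)}\right)^{2} = \left(7 + \left(3 + 2 \cdot 3^{2}\right)\right)^{2} = \left(7 + \left(3 + 2 \cdot 9\right)\right)^{2} = \left(7 + \left(3 + 18\right)\right)^{2} = \left(7 + 21\right)^{2} = 28^{2} = 784$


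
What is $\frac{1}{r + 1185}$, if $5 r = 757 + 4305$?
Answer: $\frac{5}{10987} \approx 0.00045508$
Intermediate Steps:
$r = \frac{5062}{5}$ ($r = \frac{757 + 4305}{5} = \frac{1}{5} \cdot 5062 = \frac{5062}{5} \approx 1012.4$)
$\frac{1}{r + 1185} = \frac{1}{\frac{5062}{5} + 1185} = \frac{1}{\frac{10987}{5}} = \frac{5}{10987}$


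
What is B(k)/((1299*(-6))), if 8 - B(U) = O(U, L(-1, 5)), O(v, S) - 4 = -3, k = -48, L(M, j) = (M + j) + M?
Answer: -7/7794 ≈ -0.00089813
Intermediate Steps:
L(M, j) = j + 2*M
O(v, S) = 1 (O(v, S) = 4 - 3 = 1)
B(U) = 7 (B(U) = 8 - 1*1 = 8 - 1 = 7)
B(k)/((1299*(-6))) = 7/((1299*(-6))) = 7/(-7794) = 7*(-1/7794) = -7/7794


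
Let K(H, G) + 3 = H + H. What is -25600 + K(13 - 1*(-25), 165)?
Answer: -25527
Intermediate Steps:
K(H, G) = -3 + 2*H (K(H, G) = -3 + (H + H) = -3 + 2*H)
-25600 + K(13 - 1*(-25), 165) = -25600 + (-3 + 2*(13 - 1*(-25))) = -25600 + (-3 + 2*(13 + 25)) = -25600 + (-3 + 2*38) = -25600 + (-3 + 76) = -25600 + 73 = -25527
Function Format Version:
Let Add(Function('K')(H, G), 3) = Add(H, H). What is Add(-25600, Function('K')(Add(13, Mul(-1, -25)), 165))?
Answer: -25527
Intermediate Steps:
Function('K')(H, G) = Add(-3, Mul(2, H)) (Function('K')(H, G) = Add(-3, Add(H, H)) = Add(-3, Mul(2, H)))
Add(-25600, Function('K')(Add(13, Mul(-1, -25)), 165)) = Add(-25600, Add(-3, Mul(2, Add(13, Mul(-1, -25))))) = Add(-25600, Add(-3, Mul(2, Add(13, 25)))) = Add(-25600, Add(-3, Mul(2, 38))) = Add(-25600, Add(-3, 76)) = Add(-25600, 73) = -25527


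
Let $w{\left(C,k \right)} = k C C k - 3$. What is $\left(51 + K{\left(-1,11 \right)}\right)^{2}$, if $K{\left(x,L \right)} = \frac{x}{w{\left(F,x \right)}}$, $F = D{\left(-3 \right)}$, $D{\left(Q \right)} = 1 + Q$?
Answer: $2500$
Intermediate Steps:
$F = -2$ ($F = 1 - 3 = -2$)
$w{\left(C,k \right)} = -3 + C^{2} k^{2}$ ($w{\left(C,k \right)} = C k C k - 3 = k C^{2} k - 3 = C^{2} k^{2} - 3 = -3 + C^{2} k^{2}$)
$K{\left(x,L \right)} = \frac{x}{-3 + 4 x^{2}}$ ($K{\left(x,L \right)} = \frac{x}{-3 + \left(-2\right)^{2} x^{2}} = \frac{x}{-3 + 4 x^{2}}$)
$\left(51 + K{\left(-1,11 \right)}\right)^{2} = \left(51 - \frac{1}{-3 + 4 \left(-1\right)^{2}}\right)^{2} = \left(51 - \frac{1}{-3 + 4 \cdot 1}\right)^{2} = \left(51 - \frac{1}{-3 + 4}\right)^{2} = \left(51 - 1^{-1}\right)^{2} = \left(51 - 1\right)^{2} = 50^{2} = 2500$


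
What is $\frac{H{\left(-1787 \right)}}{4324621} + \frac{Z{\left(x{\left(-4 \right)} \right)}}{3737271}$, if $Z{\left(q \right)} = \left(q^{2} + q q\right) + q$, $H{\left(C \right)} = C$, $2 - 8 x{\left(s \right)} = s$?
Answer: $- \frac{17787718967}{43099415064776} \approx -0.00041271$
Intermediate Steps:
$x{\left(s \right)} = \frac{1}{4} - \frac{s}{8}$
$Z{\left(q \right)} = q + 2 q^{2}$ ($Z{\left(q \right)} = \left(q^{2} + q^{2}\right) + q = 2 q^{2} + q = q + 2 q^{2}$)
$\frac{H{\left(-1787 \right)}}{4324621} + \frac{Z{\left(x{\left(-4 \right)} \right)}}{3737271} = - \frac{1787}{4324621} + \frac{\left(\frac{1}{4} - - \frac{1}{2}\right) \left(1 + 2 \left(\frac{1}{4} - - \frac{1}{2}\right)\right)}{3737271} = \left(-1787\right) \frac{1}{4324621} + \left(\frac{1}{4} + \frac{1}{2}\right) \left(1 + 2 \left(\frac{1}{4} + \frac{1}{2}\right)\right) \frac{1}{3737271} = - \frac{1787}{4324621} + \frac{3 \left(1 + 2 \cdot \frac{3}{4}\right)}{4} \cdot \frac{1}{3737271} = - \frac{1787}{4324621} + \frac{3 \left(1 + \frac{3}{2}\right)}{4} \cdot \frac{1}{3737271} = - \frac{1787}{4324621} + \frac{3}{4} \cdot \frac{5}{2} \cdot \frac{1}{3737271} = - \frac{1787}{4324621} + \frac{15}{8} \cdot \frac{1}{3737271} = - \frac{1787}{4324621} + \frac{5}{9966056} = - \frac{17787718967}{43099415064776}$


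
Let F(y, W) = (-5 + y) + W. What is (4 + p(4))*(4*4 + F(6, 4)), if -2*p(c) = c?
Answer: 42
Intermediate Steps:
p(c) = -c/2
F(y, W) = -5 + W + y
(4 + p(4))*(4*4 + F(6, 4)) = (4 - ½*4)*(4*4 + (-5 + 4 + 6)) = (4 - 2)*(16 + 5) = 2*21 = 42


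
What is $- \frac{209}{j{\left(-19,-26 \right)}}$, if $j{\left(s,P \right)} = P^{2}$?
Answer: $- \frac{209}{676} \approx -0.30917$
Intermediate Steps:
$- \frac{209}{j{\left(-19,-26 \right)}} = - \frac{209}{\left(-26\right)^{2}} = - \frac{209}{676}$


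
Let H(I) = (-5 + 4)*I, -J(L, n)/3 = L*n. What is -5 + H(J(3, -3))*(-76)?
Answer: 2047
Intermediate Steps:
J(L, n) = -3*L*n
H(I) = -I
-5 + H(J(3, -3))*(-76) = -5 - (-3)*3*(-3)*(-76) = -5 - 1*27*(-76) = -5 - 27*(-76) = -5 + 2052 = 2047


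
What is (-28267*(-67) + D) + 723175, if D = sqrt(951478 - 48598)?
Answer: 2617064 + 12*sqrt(6270) ≈ 2.6180e+6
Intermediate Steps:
D = 12*sqrt(6270) (D = sqrt(902880) = 12*sqrt(6270) ≈ 950.20)
(-28267*(-67) + D) + 723175 = (-28267*(-67) + 12*sqrt(6270)) + 723175 = (1893889 + 12*sqrt(6270)) + 723175 = 2617064 + 12*sqrt(6270)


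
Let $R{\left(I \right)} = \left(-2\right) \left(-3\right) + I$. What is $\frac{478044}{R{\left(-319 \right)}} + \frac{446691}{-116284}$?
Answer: $- \frac{7961240397}{5199556} \approx -1531.1$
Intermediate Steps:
$R{\left(I \right)} = 6 + I$
$\frac{478044}{R{\left(-319 \right)}} + \frac{446691}{-116284} = \frac{478044}{6 - 319} + \frac{446691}{-116284} = \frac{478044}{-313} + 446691 \left(- \frac{1}{116284}\right) = 478044 \left(- \frac{1}{313}\right) - \frac{63813}{16612} = - \frac{478044}{313} - \frac{63813}{16612} = - \frac{7961240397}{5199556}$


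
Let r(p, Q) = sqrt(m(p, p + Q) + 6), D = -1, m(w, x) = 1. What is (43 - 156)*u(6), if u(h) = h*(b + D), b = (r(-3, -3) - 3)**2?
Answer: -10170 + 4068*sqrt(7) ≈ 592.92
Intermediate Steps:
r(p, Q) = sqrt(7) (r(p, Q) = sqrt(1 + 6) = sqrt(7))
b = (-3 + sqrt(7))**2 (b = (sqrt(7) - 3)**2 = (-3 + sqrt(7))**2 ≈ 0.12549)
u(h) = h*(-1 + (3 - sqrt(7))**2) (u(h) = h*((3 - sqrt(7))**2 - 1) = h*(-1 + (3 - sqrt(7))**2))
(43 - 156)*u(6) = (43 - 156)*(3*6*(5 - 2*sqrt(7))) = -113*(90 - 36*sqrt(7)) = -10170 + 4068*sqrt(7)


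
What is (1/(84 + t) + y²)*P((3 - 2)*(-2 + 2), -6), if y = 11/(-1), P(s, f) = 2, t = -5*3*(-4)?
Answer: 17425/72 ≈ 242.01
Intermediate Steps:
t = 60 (t = -15*(-4) = 60)
y = -11 (y = 11*(-1) = -11)
(1/(84 + t) + y²)*P((3 - 2)*(-2 + 2), -6) = (1/(84 + 60) + (-11)²)*2 = (1/144 + 121)*2 = (17425/144)*2 = 17425/72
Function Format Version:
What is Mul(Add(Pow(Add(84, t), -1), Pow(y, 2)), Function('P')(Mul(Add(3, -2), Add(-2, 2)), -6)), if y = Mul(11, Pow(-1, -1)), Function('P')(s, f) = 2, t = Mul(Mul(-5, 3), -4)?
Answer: Rational(17425, 72) ≈ 242.01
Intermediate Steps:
t = 60 (t = Mul(-15, -4) = 60)
y = -11 (y = Mul(11, -1) = -11)
Mul(Add(Pow(Add(84, t), -1), Pow(y, 2)), Function('P')(Mul(Add(3, -2), Add(-2, 2)), -6)) = Mul(Add(Pow(Add(84, 60), -1), Pow(-11, 2)), 2) = Mul(Add(Pow(144, -1), 121), 2) = Mul(Add(Rational(1, 144), 121), 2) = Mul(Rational(17425, 144), 2) = Rational(17425, 72)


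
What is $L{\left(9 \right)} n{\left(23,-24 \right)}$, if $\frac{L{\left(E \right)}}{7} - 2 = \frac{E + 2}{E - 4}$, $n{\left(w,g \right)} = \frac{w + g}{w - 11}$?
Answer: $- \frac{49}{20} \approx -2.45$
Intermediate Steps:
$n{\left(w,g \right)} = \frac{g + w}{-11 + w}$
$L{\left(E \right)} = 14 + \frac{7 \left(2 + E\right)}{-4 + E}$ ($L{\left(E \right)} = 14 + 7 \frac{E + 2}{E - 4} = 14 + 7 \frac{2 + E}{-4 + E} = 14 + \frac{7 \left(2 + E\right)}{-4 + E}$)
$L{\left(9 \right)} n{\left(23,-24 \right)} = \frac{21 \left(-2 + 9\right)}{-4 + 9} \frac{-24 + 23}{-11 + 23} = 21 \cdot \frac{1}{5} \cdot 7 \cdot \frac{1}{12} \left(-1\right) = \frac{147}{5} \left(- \frac{1}{12}\right) = - \frac{49}{20}$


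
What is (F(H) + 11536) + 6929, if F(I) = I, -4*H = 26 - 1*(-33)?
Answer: 73801/4 ≈ 18450.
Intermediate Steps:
H = -59/4 (H = -(26 - 1*(-33))/4 = -(26 + 33)/4 = -¼*59 = -59/4 ≈ -14.750)
(F(H) + 11536) + 6929 = (-59/4 + 11536) + 6929 = 46085/4 + 6929 = 73801/4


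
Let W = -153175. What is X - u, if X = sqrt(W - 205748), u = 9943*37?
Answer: -367891 + I*sqrt(358923) ≈ -3.6789e+5 + 599.1*I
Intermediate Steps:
u = 367891
X = I*sqrt(358923) (X = sqrt(-153175 - 205748) = sqrt(-358923) = I*sqrt(358923) ≈ 599.1*I)
X - u = I*sqrt(358923) - 1*367891 = I*sqrt(358923) - 367891 = -367891 + I*sqrt(358923)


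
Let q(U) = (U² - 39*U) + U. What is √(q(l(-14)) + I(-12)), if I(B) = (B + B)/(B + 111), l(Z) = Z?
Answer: 4*√49533/33 ≈ 26.977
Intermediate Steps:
I(B) = 2*B/(111 + B) (I(B) = (2*B)/(111 + B) = 2*B/(111 + B))
q(U) = U² - 38*U
√(q(l(-14)) + I(-12)) = √(-14*(-38 - 14) + 2*(-12)/(111 - 12)) = √(-14*(-52) + 2*(-12)/99) = √(728 + 2*(-12)*(1/99)) = √(728 - 8/33) = √(24016/33) = 4*√49533/33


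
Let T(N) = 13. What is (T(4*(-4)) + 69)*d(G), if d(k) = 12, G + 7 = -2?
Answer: 984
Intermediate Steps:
G = -9 (G = -7 - 2 = -9)
(T(4*(-4)) + 69)*d(G) = (13 + 69)*12 = 82*12 = 984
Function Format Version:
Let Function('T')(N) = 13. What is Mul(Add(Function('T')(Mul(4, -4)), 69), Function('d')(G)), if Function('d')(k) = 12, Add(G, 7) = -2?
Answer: 984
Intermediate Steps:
G = -9 (G = Add(-7, -2) = -9)
Mul(Add(Function('T')(Mul(4, -4)), 69), Function('d')(G)) = Mul(Add(13, 69), 12) = Mul(82, 12) = 984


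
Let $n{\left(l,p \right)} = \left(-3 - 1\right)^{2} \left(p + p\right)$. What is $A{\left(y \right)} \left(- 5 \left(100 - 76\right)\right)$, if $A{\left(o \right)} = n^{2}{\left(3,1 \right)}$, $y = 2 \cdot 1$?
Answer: $-122880$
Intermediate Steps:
$y = 2$
$n{\left(l,p \right)} = 32 p$ ($n{\left(l,p \right)} = \left(-4\right)^{2} \cdot 2 p = 16 \cdot 2 p = 32 p$)
$A{\left(o \right)} = 1024$ ($A{\left(o \right)} = \left(32 \cdot 1\right)^{2} = 32^{2} = 1024$)
$A{\left(y \right)} \left(- 5 \left(100 - 76\right)\right) = 1024 \left(- 5 \left(100 - 76\right)\right) = 1024 \left(\left(-5\right) 24\right) = 1024 \left(-120\right) = -122880$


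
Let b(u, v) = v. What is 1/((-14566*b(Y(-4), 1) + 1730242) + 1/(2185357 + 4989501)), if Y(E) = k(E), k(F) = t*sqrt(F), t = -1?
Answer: 7174858/12309731674009 ≈ 5.8286e-7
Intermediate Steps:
k(F) = -sqrt(F)
Y(E) = -sqrt(E)
1/((-14566*b(Y(-4), 1) + 1730242) + 1/(2185357 + 4989501)) = 1/((-14566*1 + 1730242) + 1/(2185357 + 4989501)) = 1/((-14566 + 1730242) + 1/7174858) = 1/(1715676 + 1/7174858) = 1/(12309731674009/7174858) = 7174858/12309731674009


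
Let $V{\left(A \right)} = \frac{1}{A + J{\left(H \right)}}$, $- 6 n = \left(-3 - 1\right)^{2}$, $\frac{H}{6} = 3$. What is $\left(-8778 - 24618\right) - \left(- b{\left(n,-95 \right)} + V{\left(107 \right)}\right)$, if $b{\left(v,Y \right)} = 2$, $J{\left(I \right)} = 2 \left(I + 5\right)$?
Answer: $- \frac{5109283}{153} \approx -33394.0$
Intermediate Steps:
$H = 18$ ($H = 6 \cdot 3 = 18$)
$J{\left(I \right)} = 10 + 2 I$ ($J{\left(I \right)} = 2 \left(5 + I\right) = 10 + 2 I$)
$n = - \frac{8}{3}$ ($n = - \frac{\left(-3 - 1\right)^{2}}{6} = - \frac{\left(-4\right)^{2}}{6} = \left(- \frac{1}{6}\right) 16 = - \frac{8}{3} \approx -2.6667$)
$V{\left(A \right)} = \frac{1}{46 + A}$ ($V{\left(A \right)} = \frac{1}{A + \left(10 + 2 \cdot 18\right)} = \frac{1}{A + \left(10 + 36\right)} = \frac{1}{A + 46} = \frac{1}{46 + A}$)
$\left(-8778 - 24618\right) - \left(- b{\left(n,-95 \right)} + V{\left(107 \right)}\right) = \left(-8778 - 24618\right) + \left(2 - \frac{1}{46 + 107}\right) = -33396 + \left(2 - \frac{1}{153}\right) = -33396 + \frac{305}{153} = - \frac{5109283}{153}$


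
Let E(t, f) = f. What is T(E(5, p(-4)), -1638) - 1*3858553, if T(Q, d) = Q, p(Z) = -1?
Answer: -3858554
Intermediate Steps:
T(E(5, p(-4)), -1638) - 1*3858553 = -1 - 1*3858553 = -1 - 3858553 = -3858554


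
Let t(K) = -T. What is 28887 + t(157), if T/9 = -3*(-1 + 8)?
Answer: 29076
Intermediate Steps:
T = -189 (T = 9*(-3*(-1 + 8)) = 9*(-3*7) = 9*(-21) = -189)
t(K) = 189 (t(K) = -1*(-189) = 189)
28887 + t(157) = 28887 + 189 = 29076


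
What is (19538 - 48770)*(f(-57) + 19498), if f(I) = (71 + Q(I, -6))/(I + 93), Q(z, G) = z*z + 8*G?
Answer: -572622400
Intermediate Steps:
Q(z, G) = z² + 8*G
f(I) = (23 + I²)/(93 + I) (f(I) = (71 + (I² + 8*(-6)))/(I + 93) = (71 + (I² - 48))/(93 + I) = (71 + (-48 + I²))/(93 + I) = (23 + I²)/(93 + I))
(19538 - 48770)*(f(-57) + 19498) = (19538 - 48770)*((23 + (-57)²)/(93 - 57) + 19498) = -29232*((23 + 3249)/36 + 19498) = -29232*((1/36)*3272 + 19498) = -29232*(818/9 + 19498) = -29232*176300/9 = -572622400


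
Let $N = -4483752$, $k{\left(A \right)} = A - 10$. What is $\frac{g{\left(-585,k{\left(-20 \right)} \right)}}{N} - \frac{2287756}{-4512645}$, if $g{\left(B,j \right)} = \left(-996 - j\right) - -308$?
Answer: $\frac{244302377641}{481751929620} \approx 0.50711$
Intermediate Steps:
$k{\left(A \right)} = -10 + A$
$g{\left(B,j \right)} = -688 - j$ ($g{\left(B,j \right)} = \left(-996 - j\right) + 308 = -688 - j$)
$\frac{g{\left(-585,k{\left(-20 \right)} \right)}}{N} - \frac{2287756}{-4512645} = \frac{-688 - \left(-10 - 20\right)}{-4483752} - \frac{2287756}{-4512645} = \left(-688 - -30\right) \left(- \frac{1}{4483752}\right) - - \frac{2287756}{4512645} = \left(-688 + 30\right) \left(- \frac{1}{4483752}\right) + \frac{2287756}{4512645} = \left(-658\right) \left(- \frac{1}{4483752}\right) + \frac{2287756}{4512645} = \frac{47}{320268} + \frac{2287756}{4512645} = \frac{244302377641}{481751929620}$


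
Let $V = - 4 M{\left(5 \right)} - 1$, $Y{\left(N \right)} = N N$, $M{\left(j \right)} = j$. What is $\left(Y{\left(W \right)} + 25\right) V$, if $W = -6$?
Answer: $-1281$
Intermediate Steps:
$Y{\left(N \right)} = N^{2}$
$V = -21$ ($V = \left(-4\right) 5 - 1 = -20 - 1 = -21$)
$\left(Y{\left(W \right)} + 25\right) V = \left(\left(-6\right)^{2} + 25\right) \left(-21\right) = \left(36 + 25\right) \left(-21\right) = 61 \left(-21\right) = -1281$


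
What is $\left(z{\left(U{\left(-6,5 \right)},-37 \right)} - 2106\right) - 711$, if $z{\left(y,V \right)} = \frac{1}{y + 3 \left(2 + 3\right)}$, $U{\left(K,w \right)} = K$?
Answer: $- \frac{25352}{9} \approx -2816.9$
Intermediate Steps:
$z{\left(y,V \right)} = \frac{1}{15 + y}$ ($z{\left(y,V \right)} = \frac{1}{y + 3 \cdot 5} = \frac{1}{y + 15} = \frac{1}{15 + y}$)
$\left(z{\left(U{\left(-6,5 \right)},-37 \right)} - 2106\right) - 711 = \left(\frac{1}{15 - 6} - 2106\right) - 711 = \left(\frac{1}{9} - 2106\right) - 711 = - \frac{18953}{9} - 711 = - \frac{25352}{9}$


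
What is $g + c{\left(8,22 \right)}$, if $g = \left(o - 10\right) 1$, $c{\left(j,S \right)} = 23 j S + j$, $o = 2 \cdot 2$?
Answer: $4050$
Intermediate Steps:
$o = 4$
$c{\left(j,S \right)} = j + 23 S j$ ($c{\left(j,S \right)} = 23 S j + j = j + 23 S j$)
$g = -6$ ($g = \left(4 - 10\right) 1 = \left(-6\right) 1 = -6$)
$g + c{\left(8,22 \right)} = -6 + 8 \left(1 + 23 \cdot 22\right) = -6 + 8 \left(1 + 506\right) = -6 + 8 \cdot 507 = -6 + 4056 = 4050$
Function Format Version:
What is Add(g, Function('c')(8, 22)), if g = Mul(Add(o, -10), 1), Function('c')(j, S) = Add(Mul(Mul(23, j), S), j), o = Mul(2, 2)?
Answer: 4050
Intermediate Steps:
o = 4
Function('c')(j, S) = Add(j, Mul(23, S, j)) (Function('c')(j, S) = Add(Mul(23, S, j), j) = Add(j, Mul(23, S, j)))
g = -6 (g = Mul(Add(4, -10), 1) = Mul(-6, 1) = -6)
Add(g, Function('c')(8, 22)) = Add(-6, Mul(8, Add(1, Mul(23, 22)))) = Add(-6, Mul(8, Add(1, 506))) = Add(-6, Mul(8, 507)) = Add(-6, 4056) = 4050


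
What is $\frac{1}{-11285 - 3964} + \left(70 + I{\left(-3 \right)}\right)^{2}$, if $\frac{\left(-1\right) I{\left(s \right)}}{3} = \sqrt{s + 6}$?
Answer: $\frac{75131822}{15249} - 420 \sqrt{3} \approx 4199.5$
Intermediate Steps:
$I{\left(s \right)} = - 3 \sqrt{6 + s}$ ($I{\left(s \right)} = - 3 \sqrt{s + 6} = - 3 \sqrt{6 + s}$)
$\frac{1}{-11285 - 3964} + \left(70 + I{\left(-3 \right)}\right)^{2} = \frac{1}{-11285 - 3964} + \left(70 - 3 \sqrt{6 - 3}\right)^{2} = \frac{1}{-15249} + \left(70 - 3 \sqrt{3}\right)^{2} = - \frac{1}{15249} + \left(70 - 3 \sqrt{3}\right)^{2}$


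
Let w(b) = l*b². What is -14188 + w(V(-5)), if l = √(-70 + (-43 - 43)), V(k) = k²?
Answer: -14188 + 1250*I*√39 ≈ -14188.0 + 7806.3*I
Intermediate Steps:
l = 2*I*√39 (l = √(-70 - 86) = √(-156) = 2*I*√39 ≈ 12.49*I)
w(b) = 2*I*√39*b² (w(b) = (2*I*√39)*b² = 2*I*√39*b²)
-14188 + w(V(-5)) = -14188 + 2*I*√39*((-5)²)² = -14188 + 2*I*√39*25² = -14188 + 2*I*√39*625 = -14188 + 1250*I*√39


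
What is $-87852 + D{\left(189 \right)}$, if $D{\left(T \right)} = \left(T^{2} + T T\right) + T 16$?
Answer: $-13386$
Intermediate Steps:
$D{\left(T \right)} = 2 T^{2} + 16 T$ ($D{\left(T \right)} = \left(T^{2} + T^{2}\right) + 16 T = 2 T^{2} + 16 T$)
$-87852 + D{\left(189 \right)} = -87852 + 2 \cdot 189 \left(8 + 189\right) = -87852 + 2 \cdot 189 \cdot 197 = -87852 + 74466 = -13386$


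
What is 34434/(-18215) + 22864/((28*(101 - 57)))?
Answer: 23377817/1402555 ≈ 16.668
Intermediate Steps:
34434/(-18215) + 22864/((28*(101 - 57))) = 34434*(-1/18215) + 22864/((28*44)) = -34434/18215 + 22864/1232 = -34434/18215 + 22864*(1/1232) = -34434/18215 + 1429/77 = 23377817/1402555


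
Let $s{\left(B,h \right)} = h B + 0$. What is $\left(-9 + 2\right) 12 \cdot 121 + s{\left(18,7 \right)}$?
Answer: $-10038$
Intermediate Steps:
$s{\left(B,h \right)} = B h$ ($s{\left(B,h \right)} = B h + 0 = B h$)
$\left(-9 + 2\right) 12 \cdot 121 + s{\left(18,7 \right)} = \left(-9 + 2\right) 12 \cdot 121 + 18 \cdot 7 = \left(-7\right) 12 \cdot 121 + 126 = \left(-84\right) 121 + 126 = -10164 + 126 = -10038$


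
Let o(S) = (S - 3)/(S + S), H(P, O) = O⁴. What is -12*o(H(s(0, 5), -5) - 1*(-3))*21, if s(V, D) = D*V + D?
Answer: -39375/314 ≈ -125.40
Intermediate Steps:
s(V, D) = D + D*V
o(S) = (-3 + S)/(2*S) (o(S) = (-3 + S)/((2*S)) = (-3 + S)*(1/(2*S)) = (-3 + S)/(2*S))
-12*o(H(s(0, 5), -5) - 1*(-3))*21 = -6*(-3 + ((-5)⁴ - 1*(-3)))/((-5)⁴ - 1*(-3))*21 = -6*(-3 + (625 + 3))/(625 + 3)*21 = -6*(-3 + 628)/628*21 = -6*625/628*21 = -12*625/1256*21 = -1875/314*21 = -39375/314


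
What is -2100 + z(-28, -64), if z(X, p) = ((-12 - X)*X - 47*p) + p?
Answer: 396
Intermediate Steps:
z(X, p) = -46*p + X*(-12 - X) (z(X, p) = (X*(-12 - X) - 47*p) + p = (-47*p + X*(-12 - X)) + p = -46*p + X*(-12 - X))
-2100 + z(-28, -64) = -2100 + (-1*(-28)² - 46*(-64) - 12*(-28)) = -2100 + (-1*784 + 2944 + 336) = -2100 + (-784 + 2944 + 336) = -2100 + 2496 = 396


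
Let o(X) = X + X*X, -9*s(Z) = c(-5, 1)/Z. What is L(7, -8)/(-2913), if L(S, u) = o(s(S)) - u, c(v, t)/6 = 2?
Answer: -3460/1284633 ≈ -0.0026934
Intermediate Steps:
c(v, t) = 12 (c(v, t) = 6*2 = 12)
s(Z) = -4/(3*Z)
o(X) = X + X²
L(S, u) = -u - 4*(1 - 4/(3*S))/(3*S) (L(S, u) = (-4/(3*S))*(1 - 4/(3*S)) - u = -4*(1 - 4/(3*S))/(3*S) - u = -u - 4*(1 - 4/(3*S))/(3*S))
L(7, -8)/(-2913) = (-1*(-8) - 4/3/7 + (16/9)/7²)/(-2913) = (8 - 4/3*⅐ + (16/9)*(1/49))*(-1/2913) = (8 - 4/21 + 16/441)*(-1/2913) = (3460/441)*(-1/2913) = -3460/1284633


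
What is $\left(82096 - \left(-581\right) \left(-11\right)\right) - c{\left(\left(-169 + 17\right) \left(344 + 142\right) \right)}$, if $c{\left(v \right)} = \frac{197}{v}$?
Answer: $\frac{5592479957}{73872} \approx 75705.0$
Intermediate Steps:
$\left(82096 - \left(-581\right) \left(-11\right)\right) - c{\left(\left(-169 + 17\right) \left(344 + 142\right) \right)} = \left(82096 - \left(-581\right) \left(-11\right)\right) - \frac{197}{\left(-169 + 17\right) \left(344 + 142\right)} = \left(82096 - 6391\right) - \frac{197}{\left(-152\right) 486} = \left(82096 - 6391\right) - \frac{197}{-73872} = 75705 - 197 \left(- \frac{1}{73872}\right) = 75705 - - \frac{197}{73872} = 75705 + \frac{197}{73872} = \frac{5592479957}{73872}$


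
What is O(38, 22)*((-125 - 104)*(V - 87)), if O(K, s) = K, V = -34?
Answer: 1052942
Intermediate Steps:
O(38, 22)*((-125 - 104)*(V - 87)) = 38*((-125 - 104)*(-34 - 87)) = 38*(-229*(-121)) = 38*27709 = 1052942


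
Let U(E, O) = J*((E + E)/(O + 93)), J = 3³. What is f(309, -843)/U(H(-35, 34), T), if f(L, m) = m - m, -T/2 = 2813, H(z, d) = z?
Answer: 0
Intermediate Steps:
J = 27
T = -5626 (T = -2*2813 = -5626)
f(L, m) = 0
U(E, O) = 54*E/(93 + O) (U(E, O) = 27*((E + E)/(O + 93)) = 27*((2*E)/(93 + O)) = 27*(2*E/(93 + O)) = 54*E/(93 + O))
f(309, -843)/U(H(-35, 34), T) = 0/((54*(-35)/(93 - 5626))) = 0/((54*(-35)/(-5533))) = 0/((54*(-35)*(-1/5533))) = 0/(1890/5533) = 0*(5533/1890) = 0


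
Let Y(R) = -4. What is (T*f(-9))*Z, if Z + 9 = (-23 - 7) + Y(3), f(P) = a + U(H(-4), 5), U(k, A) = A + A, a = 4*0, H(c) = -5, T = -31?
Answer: 13330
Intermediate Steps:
a = 0
U(k, A) = 2*A
f(P) = 10 (f(P) = 0 + 2*5 = 0 + 10 = 10)
Z = -43 (Z = -9 + ((-23 - 7) - 4) = -9 + (-30 - 4) = -9 - 34 = -43)
(T*f(-9))*Z = -31*10*(-43) = -310*(-43) = 13330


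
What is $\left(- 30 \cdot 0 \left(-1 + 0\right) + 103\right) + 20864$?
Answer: $20967$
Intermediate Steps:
$\left(- 30 \cdot 0 \left(-1 + 0\right) + 103\right) + 20864 = \left(- 30 \cdot 0 \left(-1\right) + 103\right) + 20864 = \left(\left(-30\right) 0 + 103\right) + 20864 = \left(0 + 103\right) + 20864 = 103 + 20864 = 20967$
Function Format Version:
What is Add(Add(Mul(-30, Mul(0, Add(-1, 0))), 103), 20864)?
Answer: 20967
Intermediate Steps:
Add(Add(Mul(-30, Mul(0, Add(-1, 0))), 103), 20864) = Add(Add(Mul(-30, Mul(0, -1)), 103), 20864) = Add(Add(Mul(-30, 0), 103), 20864) = Add(Add(0, 103), 20864) = Add(103, 20864) = 20967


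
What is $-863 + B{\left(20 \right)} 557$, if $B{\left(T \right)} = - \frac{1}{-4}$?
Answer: $- \frac{2895}{4} \approx -723.75$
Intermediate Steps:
$B{\left(T \right)} = \frac{1}{4}$ ($B{\left(T \right)} = \left(-1\right) \left(- \frac{1}{4}\right) = \frac{1}{4}$)
$-863 + B{\left(20 \right)} 557 = -863 + \frac{1}{4} \cdot 557 = -863 + \frac{557}{4} = - \frac{2895}{4}$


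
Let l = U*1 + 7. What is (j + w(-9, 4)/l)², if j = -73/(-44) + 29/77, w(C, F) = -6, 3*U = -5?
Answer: 2601/3136 ≈ 0.82940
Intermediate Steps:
U = -5/3 (U = (⅓)*(-5) = -5/3 ≈ -1.6667)
l = 16/3 (l = -5/3*1 + 7 = -5/3 + 7 = 16/3 ≈ 5.3333)
j = 57/28 (j = -73*(-1/44) + 29*(1/77) = 73/44 + 29/77 = 57/28 ≈ 2.0357)
(j + w(-9, 4)/l)² = (57/28 - 6/16/3)² = (57/28 - 6*3/16)² = (57/28 - 9/8)² = (51/56)² = 2601/3136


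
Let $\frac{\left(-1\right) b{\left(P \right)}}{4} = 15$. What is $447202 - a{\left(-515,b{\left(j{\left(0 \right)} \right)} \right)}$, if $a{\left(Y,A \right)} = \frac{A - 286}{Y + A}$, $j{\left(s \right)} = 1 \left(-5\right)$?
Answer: $\frac{257140804}{575} \approx 4.472 \cdot 10^{5}$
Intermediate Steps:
$j{\left(s \right)} = -5$
$b{\left(P \right)} = -60$ ($b{\left(P \right)} = \left(-4\right) 15 = -60$)
$a{\left(Y,A \right)} = \frac{-286 + A}{A + Y}$
$447202 - a{\left(-515,b{\left(j{\left(0 \right)} \right)} \right)} = 447202 - \frac{-286 - 60}{-60 - 515} = 447202 - \frac{1}{-575} \left(-346\right) = 447202 - \left(- \frac{1}{575}\right) \left(-346\right) = 447202 - \frac{346}{575} = \frac{257140804}{575}$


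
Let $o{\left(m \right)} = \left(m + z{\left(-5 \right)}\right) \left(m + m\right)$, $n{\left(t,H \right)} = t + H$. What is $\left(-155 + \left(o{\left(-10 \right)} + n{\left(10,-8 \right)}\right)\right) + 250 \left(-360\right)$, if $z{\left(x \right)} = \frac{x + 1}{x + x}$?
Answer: $-89961$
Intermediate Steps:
$n{\left(t,H \right)} = H + t$
$z{\left(x \right)} = \frac{1 + x}{2 x}$
$o{\left(m \right)} = 2 m \left(\frac{2}{5} + m\right)$ ($o{\left(m \right)} = \left(m + \frac{1 - 5}{2 \left(-5\right)}\right) \left(m + m\right) = \left(m + \frac{1}{2} \left(- \frac{1}{5}\right) \left(-4\right)\right) 2 m = \left(m + \frac{2}{5}\right) 2 m = \left(\frac{2}{5} + m\right) 2 m = 2 m \left(\frac{2}{5} + m\right)$)
$\left(-155 + \left(o{\left(-10 \right)} + n{\left(10,-8 \right)}\right)\right) + 250 \left(-360\right) = \left(-155 + \left(\frac{2}{5} \left(-10\right) \left(2 + 5 \left(-10\right)\right) + \left(-8 + 10\right)\right)\right) + 250 \left(-360\right) = \left(-155 + \left(\frac{2}{5} \left(-10\right) \left(2 - 50\right) + 2\right)\right) - 90000 = \left(-155 + \left(\frac{2}{5} \left(-10\right) \left(-48\right) + 2\right)\right) - 90000 = \left(-155 + \left(192 + 2\right)\right) - 90000 = \left(-155 + 194\right) - 90000 = 39 - 90000 = -89961$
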